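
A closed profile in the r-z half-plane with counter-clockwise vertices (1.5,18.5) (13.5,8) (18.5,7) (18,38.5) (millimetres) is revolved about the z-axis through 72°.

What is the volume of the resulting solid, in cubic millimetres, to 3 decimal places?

Profile (r,z), 4 vertices: (1.5,18.5) (13.5,8) (18.5,7) (18,38.5)
edge 0: (1.5,18.5)→(13.5,8)  cross = 1.5·8 − 13.5·18.5 = -237.7500; (r_i+r_j)·cross = 15·-237.7500 = -3566.2500
edge 1: (13.5,8)→(18.5,7)  cross = 13.5·7 − 18.5·8 = -53.5000; (r_i+r_j)·cross = 32·-53.5000 = -1712.0000
edge 2: (18.5,7)→(18,38.5)  cross = 18.5·38.5 − 18·7 = 586.2500; (r_i+r_j)·cross = 36.5·586.2500 = 21398.1250
edge 3: (18,38.5)→(1.5,18.5)  cross = 18·18.5 − 1.5·38.5 = 275.2500; (r_i+r_j)·cross = 19.5·275.2500 = 5367.3750
Σcross = 570.2500 → A = |Σcross|/2 = 285.1250 mm²
Σ(r_i+r_j)·cross = 21487.2500 → first moment M = |Σ|/6 = 3581.2083
R_c = M/A = 3581.2083/285.1250 = 12.5601 mm
θ = 72° = 1.256637 rad
V = θ·R_c·A = 1.256637·12.5601·285.1250 = 4500.279 mm³

Volume = 4500.279 mm³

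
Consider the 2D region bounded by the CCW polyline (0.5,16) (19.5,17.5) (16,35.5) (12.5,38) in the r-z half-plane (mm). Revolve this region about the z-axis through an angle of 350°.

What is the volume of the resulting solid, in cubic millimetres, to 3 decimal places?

Profile (r,z), 4 vertices: (0.5,16) (19.5,17.5) (16,35.5) (12.5,38)
edge 0: (0.5,16)→(19.5,17.5)  cross = 0.5·17.5 − 19.5·16 = -303.2500; (r_i+r_j)·cross = 20·-303.2500 = -6065.0000
edge 1: (19.5,17.5)→(16,35.5)  cross = 19.5·35.5 − 16·17.5 = 412.2500; (r_i+r_j)·cross = 35.5·412.2500 = 14634.8750
edge 2: (16,35.5)→(12.5,38)  cross = 16·38 − 12.5·35.5 = 164.2500; (r_i+r_j)·cross = 28.5·164.2500 = 4681.1250
edge 3: (12.5,38)→(0.5,16)  cross = 12.5·16 − 0.5·38 = 181.0000; (r_i+r_j)·cross = 13·181.0000 = 2353.0000
Σcross = 454.2500 → A = |Σcross|/2 = 227.1250 mm²
Σ(r_i+r_j)·cross = 15604.0000 → first moment M = |Σ|/6 = 2600.6667
R_c = M/A = 2600.6667/227.1250 = 11.4504 mm
θ = 350° = 6.108652 rad
V = θ·R_c·A = 6.108652·11.4504·227.1250 = 15886.569 mm³

Volume = 15886.569 mm³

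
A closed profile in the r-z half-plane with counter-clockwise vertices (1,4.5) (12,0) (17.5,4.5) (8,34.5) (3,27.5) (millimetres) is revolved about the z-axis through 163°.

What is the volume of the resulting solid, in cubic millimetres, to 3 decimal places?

Profile (r,z), 5 vertices: (1,4.5) (12,0) (17.5,4.5) (8,34.5) (3,27.5)
edge 0: (1,4.5)→(12,0)  cross = 1·0 − 12·4.5 = -54.0000; (r_i+r_j)·cross = 13·-54.0000 = -702.0000
edge 1: (12,0)→(17.5,4.5)  cross = 12·4.5 − 17.5·0 = 54.0000; (r_i+r_j)·cross = 29.5·54.0000 = 1593.0000
edge 2: (17.5,4.5)→(8,34.5)  cross = 17.5·34.5 − 8·4.5 = 567.7500; (r_i+r_j)·cross = 25.5·567.7500 = 14477.6250
edge 3: (8,34.5)→(3,27.5)  cross = 8·27.5 − 3·34.5 = 116.5000; (r_i+r_j)·cross = 11·116.5000 = 1281.5000
edge 4: (3,27.5)→(1,4.5)  cross = 3·4.5 − 1·27.5 = -14.0000; (r_i+r_j)·cross = 4·-14.0000 = -56.0000
Σcross = 670.2500 → A = |Σcross|/2 = 335.1250 mm²
Σ(r_i+r_j)·cross = 16594.1250 → first moment M = |Σ|/6 = 2765.6875
R_c = M/A = 2765.6875/335.1250 = 8.2527 mm
θ = 163° = 2.844887 rad
V = θ·R_c·A = 2.844887·8.2527·335.1250 = 7868.068 mm³

Volume = 7868.068 mm³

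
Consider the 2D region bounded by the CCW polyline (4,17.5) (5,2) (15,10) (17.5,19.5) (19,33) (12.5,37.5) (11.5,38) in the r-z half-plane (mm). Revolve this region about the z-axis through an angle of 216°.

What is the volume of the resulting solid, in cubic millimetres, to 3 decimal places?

Profile (r,z), 7 vertices: (4,17.5) (5,2) (15,10) (17.5,19.5) (19,33) (12.5,37.5) (11.5,38)
edge 0: (4,17.5)→(5,2)  cross = 4·2 − 5·17.5 = -79.5000; (r_i+r_j)·cross = 9·-79.5000 = -715.5000
edge 1: (5,2)→(15,10)  cross = 5·10 − 15·2 = 20.0000; (r_i+r_j)·cross = 20·20.0000 = 400.0000
edge 2: (15,10)→(17.5,19.5)  cross = 15·19.5 − 17.5·10 = 117.5000; (r_i+r_j)·cross = 32.5·117.5000 = 3818.7500
edge 3: (17.5,19.5)→(19,33)  cross = 17.5·33 − 19·19.5 = 207.0000; (r_i+r_j)·cross = 36.5·207.0000 = 7555.5000
edge 4: (19,33)→(12.5,37.5)  cross = 19·37.5 − 12.5·33 = 300.0000; (r_i+r_j)·cross = 31.5·300.0000 = 9450.0000
edge 5: (12.5,37.5)→(11.5,38)  cross = 12.5·38 − 11.5·37.5 = 43.7500; (r_i+r_j)·cross = 24·43.7500 = 1050.0000
edge 6: (11.5,38)→(4,17.5)  cross = 11.5·17.5 − 4·38 = 49.2500; (r_i+r_j)·cross = 15.5·49.2500 = 763.3750
Σcross = 658.0000 → A = |Σcross|/2 = 329.0000 mm²
Σ(r_i+r_j)·cross = 22322.1250 → first moment M = |Σ|/6 = 3720.3542
R_c = M/A = 3720.3542/329.0000 = 11.3081 mm
θ = 216° = 3.769911 rad
V = θ·R_c·A = 3.769911·11.3081·329.0000 = 14025.405 mm³

Volume = 14025.405 mm³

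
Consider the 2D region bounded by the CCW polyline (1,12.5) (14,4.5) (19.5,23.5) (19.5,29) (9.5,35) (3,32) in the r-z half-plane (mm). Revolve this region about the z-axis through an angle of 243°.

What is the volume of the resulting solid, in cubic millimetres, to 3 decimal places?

Profile (r,z), 6 vertices: (1,12.5) (14,4.5) (19.5,23.5) (19.5,29) (9.5,35) (3,32)
edge 0: (1,12.5)→(14,4.5)  cross = 1·4.5 − 14·12.5 = -170.5000; (r_i+r_j)·cross = 15·-170.5000 = -2557.5000
edge 1: (14,4.5)→(19.5,23.5)  cross = 14·23.5 − 19.5·4.5 = 241.2500; (r_i+r_j)·cross = 33.5·241.2500 = 8081.8750
edge 2: (19.5,23.5)→(19.5,29)  cross = 19.5·29 − 19.5·23.5 = 107.2500; (r_i+r_j)·cross = 39·107.2500 = 4182.7500
edge 3: (19.5,29)→(9.5,35)  cross = 19.5·35 − 9.5·29 = 407.0000; (r_i+r_j)·cross = 29·407.0000 = 11803.0000
edge 4: (9.5,35)→(3,32)  cross = 9.5·32 − 3·35 = 199.0000; (r_i+r_j)·cross = 12.5·199.0000 = 2487.5000
edge 5: (3,32)→(1,12.5)  cross = 3·12.5 − 1·32 = 5.5000; (r_i+r_j)·cross = 4·5.5000 = 22.0000
Σcross = 789.5000 → A = |Σcross|/2 = 394.7500 mm²
Σ(r_i+r_j)·cross = 24019.6250 → first moment M = |Σ|/6 = 4003.2708
R_c = M/A = 4003.2708/394.7500 = 10.1413 mm
θ = 243° = 4.241150 rad
V = θ·R_c·A = 4.241150·10.1413·394.7500 = 16978.472 mm³

Volume = 16978.472 mm³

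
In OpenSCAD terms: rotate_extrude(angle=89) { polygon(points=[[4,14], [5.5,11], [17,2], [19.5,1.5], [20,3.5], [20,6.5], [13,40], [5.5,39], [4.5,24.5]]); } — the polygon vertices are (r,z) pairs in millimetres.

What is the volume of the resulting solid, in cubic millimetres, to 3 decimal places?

Profile (r,z), 9 vertices: (4,14) (5.5,11) (17,2) (19.5,1.5) (20,3.5) (20,6.5) (13,40) (5.5,39) (4.5,24.5)
edge 0: (4,14)→(5.5,11)  cross = 4·11 − 5.5·14 = -33.0000; (r_i+r_j)·cross = 9.5·-33.0000 = -313.5000
edge 1: (5.5,11)→(17,2)  cross = 5.5·2 − 17·11 = -176.0000; (r_i+r_j)·cross = 22.5·-176.0000 = -3960.0000
edge 2: (17,2)→(19.5,1.5)  cross = 17·1.5 − 19.5·2 = -13.5000; (r_i+r_j)·cross = 36.5·-13.5000 = -492.7500
edge 3: (19.5,1.5)→(20,3.5)  cross = 19.5·3.5 − 20·1.5 = 38.2500; (r_i+r_j)·cross = 39.5·38.2500 = 1510.8750
edge 4: (20,3.5)→(20,6.5)  cross = 20·6.5 − 20·3.5 = 60.0000; (r_i+r_j)·cross = 40·60.0000 = 2400.0000
edge 5: (20,6.5)→(13,40)  cross = 20·40 − 13·6.5 = 715.5000; (r_i+r_j)·cross = 33·715.5000 = 23611.5000
edge 6: (13,40)→(5.5,39)  cross = 13·39 − 5.5·40 = 287.0000; (r_i+r_j)·cross = 18.5·287.0000 = 5309.5000
edge 7: (5.5,39)→(4.5,24.5)  cross = 5.5·24.5 − 4.5·39 = -40.7500; (r_i+r_j)·cross = 10·-40.7500 = -407.5000
edge 8: (4.5,24.5)→(4,14)  cross = 4.5·14 − 4·24.5 = -35.0000; (r_i+r_j)·cross = 8.5·-35.0000 = -297.5000
Σcross = 802.5000 → A = |Σcross|/2 = 401.2500 mm²
Σ(r_i+r_j)·cross = 27360.6250 → first moment M = |Σ|/6 = 4560.1042
R_c = M/A = 4560.1042/401.2500 = 11.3647 mm
θ = 89° = 1.553343 rad
V = θ·R_c·A = 1.553343·11.3647·401.2500 = 7083.406 mm³

Volume = 7083.406 mm³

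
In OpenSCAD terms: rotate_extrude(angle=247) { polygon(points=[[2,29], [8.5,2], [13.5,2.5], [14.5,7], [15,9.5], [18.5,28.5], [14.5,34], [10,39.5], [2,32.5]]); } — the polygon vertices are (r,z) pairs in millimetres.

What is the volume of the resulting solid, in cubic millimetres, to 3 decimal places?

Profile (r,z), 9 vertices: (2,29) (8.5,2) (13.5,2.5) (14.5,7) (15,9.5) (18.5,28.5) (14.5,34) (10,39.5) (2,32.5)
edge 0: (2,29)→(8.5,2)  cross = 2·2 − 8.5·29 = -242.5000; (r_i+r_j)·cross = 10.5·-242.5000 = -2546.2500
edge 1: (8.5,2)→(13.5,2.5)  cross = 8.5·2.5 − 13.5·2 = -5.7500; (r_i+r_j)·cross = 22·-5.7500 = -126.5000
edge 2: (13.5,2.5)→(14.5,7)  cross = 13.5·7 − 14.5·2.5 = 58.2500; (r_i+r_j)·cross = 28·58.2500 = 1631.0000
edge 3: (14.5,7)→(15,9.5)  cross = 14.5·9.5 − 15·7 = 32.7500; (r_i+r_j)·cross = 29.5·32.7500 = 966.1250
edge 4: (15,9.5)→(18.5,28.5)  cross = 15·28.5 − 18.5·9.5 = 251.7500; (r_i+r_j)·cross = 33.5·251.7500 = 8433.6250
edge 5: (18.5,28.5)→(14.5,34)  cross = 18.5·34 − 14.5·28.5 = 215.7500; (r_i+r_j)·cross = 33·215.7500 = 7119.7500
edge 6: (14.5,34)→(10,39.5)  cross = 14.5·39.5 − 10·34 = 232.7500; (r_i+r_j)·cross = 24.5·232.7500 = 5702.3750
edge 7: (10,39.5)→(2,32.5)  cross = 10·32.5 − 2·39.5 = 246.0000; (r_i+r_j)·cross = 12·246.0000 = 2952.0000
edge 8: (2,32.5)→(2,29)  cross = 2·29 − 2·32.5 = -7.0000; (r_i+r_j)·cross = 4·-7.0000 = -28.0000
Σcross = 782.0000 → A = |Σcross|/2 = 391.0000 mm²
Σ(r_i+r_j)·cross = 24104.1250 → first moment M = |Σ|/6 = 4017.3542
R_c = M/A = 4017.3542/391.0000 = 10.2746 mm
θ = 247° = 4.310963 rad
V = θ·R_c·A = 4.310963·10.2746·391.0000 = 17318.666 mm³

Volume = 17318.666 mm³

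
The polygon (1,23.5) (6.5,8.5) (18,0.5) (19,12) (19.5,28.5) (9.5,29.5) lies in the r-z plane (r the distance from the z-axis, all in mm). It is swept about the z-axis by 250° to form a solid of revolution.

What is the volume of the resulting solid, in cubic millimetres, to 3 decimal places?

Volume = 18612.028 mm³

Profile (r,z), 6 vertices: (1,23.5) (6.5,8.5) (18,0.5) (19,12) (19.5,28.5) (9.5,29.5)
edge 0: (1,23.5)→(6.5,8.5)  cross = 1·8.5 − 6.5·23.5 = -144.2500; (r_i+r_j)·cross = 7.5·-144.2500 = -1081.8750
edge 1: (6.5,8.5)→(18,0.5)  cross = 6.5·0.5 − 18·8.5 = -149.7500; (r_i+r_j)·cross = 24.5·-149.7500 = -3668.8750
edge 2: (18,0.5)→(19,12)  cross = 18·12 − 19·0.5 = 206.5000; (r_i+r_j)·cross = 37·206.5000 = 7640.5000
edge 3: (19,12)→(19.5,28.5)  cross = 19·28.5 − 19.5·12 = 307.5000; (r_i+r_j)·cross = 38.5·307.5000 = 11838.7500
edge 4: (19.5,28.5)→(9.5,29.5)  cross = 19.5·29.5 − 9.5·28.5 = 304.5000; (r_i+r_j)·cross = 29·304.5000 = 8830.5000
edge 5: (9.5,29.5)→(1,23.5)  cross = 9.5·23.5 − 1·29.5 = 193.7500; (r_i+r_j)·cross = 10.5·193.7500 = 2034.3750
Σcross = 718.2500 → A = |Σcross|/2 = 359.1250 mm²
Σ(r_i+r_j)·cross = 25593.3750 → first moment M = |Σ|/6 = 4265.5625
R_c = M/A = 4265.5625/359.1250 = 11.8777 mm
θ = 250° = 4.363323 rad
V = θ·R_c·A = 4.363323·11.8777·359.1250 = 18612.028 mm³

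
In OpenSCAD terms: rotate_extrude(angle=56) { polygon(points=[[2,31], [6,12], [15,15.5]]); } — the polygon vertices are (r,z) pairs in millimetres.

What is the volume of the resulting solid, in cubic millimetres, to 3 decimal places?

Volume = 693.128 mm³

Profile (r,z), 3 vertices: (2,31) (6,12) (15,15.5)
edge 0: (2,31)→(6,12)  cross = 2·12 − 6·31 = -162.0000; (r_i+r_j)·cross = 8·-162.0000 = -1296.0000
edge 1: (6,12)→(15,15.5)  cross = 6·15.5 − 15·12 = -87.0000; (r_i+r_j)·cross = 21·-87.0000 = -1827.0000
edge 2: (15,15.5)→(2,31)  cross = 15·31 − 2·15.5 = 434.0000; (r_i+r_j)·cross = 17·434.0000 = 7378.0000
Σcross = 185.0000 → A = |Σcross|/2 = 92.5000 mm²
Σ(r_i+r_j)·cross = 4255.0000 → first moment M = |Σ|/6 = 709.1667
R_c = M/A = 709.1667/92.5000 = 7.6667 mm
θ = 56° = 0.977384 rad
V = θ·R_c·A = 0.977384·7.6667·92.5000 = 693.128 mm³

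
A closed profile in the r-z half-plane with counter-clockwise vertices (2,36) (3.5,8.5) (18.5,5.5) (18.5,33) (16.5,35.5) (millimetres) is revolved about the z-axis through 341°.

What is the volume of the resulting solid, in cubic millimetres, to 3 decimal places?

Volume = 28560.110 mm³

Profile (r,z), 5 vertices: (2,36) (3.5,8.5) (18.5,5.5) (18.5,33) (16.5,35.5)
edge 0: (2,36)→(3.5,8.5)  cross = 2·8.5 − 3.5·36 = -109.0000; (r_i+r_j)·cross = 5.5·-109.0000 = -599.5000
edge 1: (3.5,8.5)→(18.5,5.5)  cross = 3.5·5.5 − 18.5·8.5 = -138.0000; (r_i+r_j)·cross = 22·-138.0000 = -3036.0000
edge 2: (18.5,5.5)→(18.5,33)  cross = 18.5·33 − 18.5·5.5 = 508.7500; (r_i+r_j)·cross = 37·508.7500 = 18823.7500
edge 3: (18.5,33)→(16.5,35.5)  cross = 18.5·35.5 − 16.5·33 = 112.2500; (r_i+r_j)·cross = 35·112.2500 = 3928.7500
edge 4: (16.5,35.5)→(2,36)  cross = 16.5·36 − 2·35.5 = 523.0000; (r_i+r_j)·cross = 18.5·523.0000 = 9675.5000
Σcross = 897.0000 → A = |Σcross|/2 = 448.5000 mm²
Σ(r_i+r_j)·cross = 28792.5000 → first moment M = |Σ|/6 = 4798.7500
R_c = M/A = 4798.7500/448.5000 = 10.6996 mm
θ = 341° = 5.951573 rad
V = θ·R_c·A = 5.951573·10.6996·448.5000 = 28560.110 mm³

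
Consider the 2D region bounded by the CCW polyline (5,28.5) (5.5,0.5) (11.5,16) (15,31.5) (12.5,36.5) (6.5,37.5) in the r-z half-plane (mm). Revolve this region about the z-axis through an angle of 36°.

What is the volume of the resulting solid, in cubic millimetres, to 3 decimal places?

Volume = 1216.739 mm³

Profile (r,z), 6 vertices: (5,28.5) (5.5,0.5) (11.5,16) (15,31.5) (12.5,36.5) (6.5,37.5)
edge 0: (5,28.5)→(5.5,0.5)  cross = 5·0.5 − 5.5·28.5 = -154.2500; (r_i+r_j)·cross = 10.5·-154.2500 = -1619.6250
edge 1: (5.5,0.5)→(11.5,16)  cross = 5.5·16 − 11.5·0.5 = 82.2500; (r_i+r_j)·cross = 17·82.2500 = 1398.2500
edge 2: (11.5,16)→(15,31.5)  cross = 11.5·31.5 − 15·16 = 122.2500; (r_i+r_j)·cross = 26.5·122.2500 = 3239.6250
edge 3: (15,31.5)→(12.5,36.5)  cross = 15·36.5 − 12.5·31.5 = 153.7500; (r_i+r_j)·cross = 27.5·153.7500 = 4228.1250
edge 4: (12.5,36.5)→(6.5,37.5)  cross = 12.5·37.5 − 6.5·36.5 = 231.5000; (r_i+r_j)·cross = 19·231.5000 = 4398.5000
edge 5: (6.5,37.5)→(5,28.5)  cross = 6.5·28.5 − 5·37.5 = -2.2500; (r_i+r_j)·cross = 11.5·-2.2500 = -25.8750
Σcross = 433.2500 → A = |Σcross|/2 = 216.6250 mm²
Σ(r_i+r_j)·cross = 11619.0000 → first moment M = |Σ|/6 = 1936.5000
R_c = M/A = 1936.5000/216.6250 = 8.9394 mm
θ = 36° = 0.628319 rad
V = θ·R_c·A = 0.628319·8.9394·216.6250 = 1216.739 mm³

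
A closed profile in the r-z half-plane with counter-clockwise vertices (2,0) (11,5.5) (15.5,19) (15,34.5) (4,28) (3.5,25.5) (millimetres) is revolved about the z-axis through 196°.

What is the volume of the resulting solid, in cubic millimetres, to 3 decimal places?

Volume = 9206.207 mm³

Profile (r,z), 6 vertices: (2,0) (11,5.5) (15.5,19) (15,34.5) (4,28) (3.5,25.5)
edge 0: (2,0)→(11,5.5)  cross = 2·5.5 − 11·0 = 11.0000; (r_i+r_j)·cross = 13·11.0000 = 143.0000
edge 1: (11,5.5)→(15.5,19)  cross = 11·19 − 15.5·5.5 = 123.7500; (r_i+r_j)·cross = 26.5·123.7500 = 3279.3750
edge 2: (15.5,19)→(15,34.5)  cross = 15.5·34.5 − 15·19 = 249.7500; (r_i+r_j)·cross = 30.5·249.7500 = 7617.3750
edge 3: (15,34.5)→(4,28)  cross = 15·28 − 4·34.5 = 282.0000; (r_i+r_j)·cross = 19·282.0000 = 5358.0000
edge 4: (4,28)→(3.5,25.5)  cross = 4·25.5 − 3.5·28 = 4.0000; (r_i+r_j)·cross = 7.5·4.0000 = 30.0000
edge 5: (3.5,25.5)→(2,0)  cross = 3.5·0 − 2·25.5 = -51.0000; (r_i+r_j)·cross = 5.5·-51.0000 = -280.5000
Σcross = 619.5000 → A = |Σcross|/2 = 309.7500 mm²
Σ(r_i+r_j)·cross = 16147.2500 → first moment M = |Σ|/6 = 2691.2083
R_c = M/A = 2691.2083/309.7500 = 8.6883 mm
θ = 196° = 3.420845 rad
V = θ·R_c·A = 3.420845·8.6883·309.7500 = 9206.207 mm³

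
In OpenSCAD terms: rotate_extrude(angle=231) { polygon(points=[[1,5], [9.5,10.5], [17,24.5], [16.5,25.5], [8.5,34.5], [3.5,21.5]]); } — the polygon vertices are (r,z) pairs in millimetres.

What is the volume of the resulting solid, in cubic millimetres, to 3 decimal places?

Profile (r,z), 6 vertices: (1,5) (9.5,10.5) (17,24.5) (16.5,25.5) (8.5,34.5) (3.5,21.5)
edge 0: (1,5)→(9.5,10.5)  cross = 1·10.5 − 9.5·5 = -37.0000; (r_i+r_j)·cross = 10.5·-37.0000 = -388.5000
edge 1: (9.5,10.5)→(17,24.5)  cross = 9.5·24.5 − 17·10.5 = 54.2500; (r_i+r_j)·cross = 26.5·54.2500 = 1437.6250
edge 2: (17,24.5)→(16.5,25.5)  cross = 17·25.5 − 16.5·24.5 = 29.2500; (r_i+r_j)·cross = 33.5·29.2500 = 979.8750
edge 3: (16.5,25.5)→(8.5,34.5)  cross = 16.5·34.5 − 8.5·25.5 = 352.5000; (r_i+r_j)·cross = 25·352.5000 = 8812.5000
edge 4: (8.5,34.5)→(3.5,21.5)  cross = 8.5·21.5 − 3.5·34.5 = 62.0000; (r_i+r_j)·cross = 12·62.0000 = 744.0000
edge 5: (3.5,21.5)→(1,5)  cross = 3.5·5 − 1·21.5 = -4.0000; (r_i+r_j)·cross = 4.5·-4.0000 = -18.0000
Σcross = 457.0000 → A = |Σcross|/2 = 228.5000 mm²
Σ(r_i+r_j)·cross = 11567.5000 → first moment M = |Σ|/6 = 1927.9167
R_c = M/A = 1927.9167/228.5000 = 8.4373 mm
θ = 231° = 4.031711 rad
V = θ·R_c·A = 4.031711·8.4373·228.5000 = 7772.802 mm³

Volume = 7772.802 mm³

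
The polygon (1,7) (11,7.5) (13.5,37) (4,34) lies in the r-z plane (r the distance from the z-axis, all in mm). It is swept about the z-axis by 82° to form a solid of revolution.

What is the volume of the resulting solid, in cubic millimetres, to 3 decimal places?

Volume = 2878.888 mm³

Profile (r,z), 4 vertices: (1,7) (11,7.5) (13.5,37) (4,34)
edge 0: (1,7)→(11,7.5)  cross = 1·7.5 − 11·7 = -69.5000; (r_i+r_j)·cross = 12·-69.5000 = -834.0000
edge 1: (11,7.5)→(13.5,37)  cross = 11·37 − 13.5·7.5 = 305.7500; (r_i+r_j)·cross = 24.5·305.7500 = 7490.8750
edge 2: (13.5,37)→(4,34)  cross = 13.5·34 − 4·37 = 311.0000; (r_i+r_j)·cross = 17.5·311.0000 = 5442.5000
edge 3: (4,34)→(1,7)  cross = 4·7 − 1·34 = -6.0000; (r_i+r_j)·cross = 5·-6.0000 = -30.0000
Σcross = 541.2500 → A = |Σcross|/2 = 270.6250 mm²
Σ(r_i+r_j)·cross = 12069.3750 → first moment M = |Σ|/6 = 2011.5625
R_c = M/A = 2011.5625/270.6250 = 7.4330 mm
θ = 82° = 1.431170 rad
V = θ·R_c·A = 1.431170·7.4330·270.6250 = 2878.888 mm³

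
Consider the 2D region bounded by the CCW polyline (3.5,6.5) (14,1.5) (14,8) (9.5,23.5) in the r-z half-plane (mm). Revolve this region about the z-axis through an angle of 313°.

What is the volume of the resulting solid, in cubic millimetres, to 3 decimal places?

Profile (r,z), 4 vertices: (3.5,6.5) (14,1.5) (14,8) (9.5,23.5)
edge 0: (3.5,6.5)→(14,1.5)  cross = 3.5·1.5 − 14·6.5 = -85.7500; (r_i+r_j)·cross = 17.5·-85.7500 = -1500.6250
edge 1: (14,1.5)→(14,8)  cross = 14·8 − 14·1.5 = 91.0000; (r_i+r_j)·cross = 28·91.0000 = 2548.0000
edge 2: (14,8)→(9.5,23.5)  cross = 14·23.5 − 9.5·8 = 253.0000; (r_i+r_j)·cross = 23.5·253.0000 = 5945.5000
edge 3: (9.5,23.5)→(3.5,6.5)  cross = 9.5·6.5 − 3.5·23.5 = -20.5000; (r_i+r_j)·cross = 13·-20.5000 = -266.5000
Σcross = 237.7500 → A = |Σcross|/2 = 118.8750 mm²
Σ(r_i+r_j)·cross = 6726.3750 → first moment M = |Σ|/6 = 1121.0625
R_c = M/A = 1121.0625/118.8750 = 9.4306 mm
θ = 313° = 5.462881 rad
V = θ·R_c·A = 5.462881·9.4306·118.8750 = 6124.231 mm³

Volume = 6124.231 mm³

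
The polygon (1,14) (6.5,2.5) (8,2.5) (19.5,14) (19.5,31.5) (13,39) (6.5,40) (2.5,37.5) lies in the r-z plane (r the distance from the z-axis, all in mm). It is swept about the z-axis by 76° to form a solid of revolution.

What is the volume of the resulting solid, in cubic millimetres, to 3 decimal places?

Volume = 7122.872 mm³

Profile (r,z), 8 vertices: (1,14) (6.5,2.5) (8,2.5) (19.5,14) (19.5,31.5) (13,39) (6.5,40) (2.5,37.5)
edge 0: (1,14)→(6.5,2.5)  cross = 1·2.5 − 6.5·14 = -88.5000; (r_i+r_j)·cross = 7.5·-88.5000 = -663.7500
edge 1: (6.5,2.5)→(8,2.5)  cross = 6.5·2.5 − 8·2.5 = -3.7500; (r_i+r_j)·cross = 14.5·-3.7500 = -54.3750
edge 2: (8,2.5)→(19.5,14)  cross = 8·14 − 19.5·2.5 = 63.2500; (r_i+r_j)·cross = 27.5·63.2500 = 1739.3750
edge 3: (19.5,14)→(19.5,31.5)  cross = 19.5·31.5 − 19.5·14 = 341.2500; (r_i+r_j)·cross = 39·341.2500 = 13308.7500
edge 4: (19.5,31.5)→(13,39)  cross = 19.5·39 − 13·31.5 = 351.0000; (r_i+r_j)·cross = 32.5·351.0000 = 11407.5000
edge 5: (13,39)→(6.5,40)  cross = 13·40 − 6.5·39 = 266.5000; (r_i+r_j)·cross = 19.5·266.5000 = 5196.7500
edge 6: (6.5,40)→(2.5,37.5)  cross = 6.5·37.5 − 2.5·40 = 143.7500; (r_i+r_j)·cross = 9·143.7500 = 1293.7500
edge 7: (2.5,37.5)→(1,14)  cross = 2.5·14 − 1·37.5 = -2.5000; (r_i+r_j)·cross = 3.5·-2.5000 = -8.7500
Σcross = 1071.0000 → A = |Σcross|/2 = 535.5000 mm²
Σ(r_i+r_j)·cross = 32219.2500 → first moment M = |Σ|/6 = 5369.8750
R_c = M/A = 5369.8750/535.5000 = 10.0278 mm
θ = 76° = 1.326450 rad
V = θ·R_c·A = 1.326450·10.0278·535.5000 = 7122.872 mm³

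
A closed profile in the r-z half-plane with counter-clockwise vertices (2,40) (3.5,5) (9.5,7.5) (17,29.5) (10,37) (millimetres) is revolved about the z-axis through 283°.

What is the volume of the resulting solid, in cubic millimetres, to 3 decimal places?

Volume = 13160.408 mm³

Profile (r,z), 5 vertices: (2,40) (3.5,5) (9.5,7.5) (17,29.5) (10,37)
edge 0: (2,40)→(3.5,5)  cross = 2·5 − 3.5·40 = -130.0000; (r_i+r_j)·cross = 5.5·-130.0000 = -715.0000
edge 1: (3.5,5)→(9.5,7.5)  cross = 3.5·7.5 − 9.5·5 = -21.2500; (r_i+r_j)·cross = 13·-21.2500 = -276.2500
edge 2: (9.5,7.5)→(17,29.5)  cross = 9.5·29.5 − 17·7.5 = 152.7500; (r_i+r_j)·cross = 26.5·152.7500 = 4047.8750
edge 3: (17,29.5)→(10,37)  cross = 17·37 − 10·29.5 = 334.0000; (r_i+r_j)·cross = 27·334.0000 = 9018.0000
edge 4: (10,37)→(2,40)  cross = 10·40 − 2·37 = 326.0000; (r_i+r_j)·cross = 12·326.0000 = 3912.0000
Σcross = 661.5000 → A = |Σcross|/2 = 330.7500 mm²
Σ(r_i+r_j)·cross = 15986.6250 → first moment M = |Σ|/6 = 2664.4375
R_c = M/A = 2664.4375/330.7500 = 8.0557 mm
θ = 283° = 4.939282 rad
V = θ·R_c·A = 4.939282·8.0557·330.7500 = 13160.408 mm³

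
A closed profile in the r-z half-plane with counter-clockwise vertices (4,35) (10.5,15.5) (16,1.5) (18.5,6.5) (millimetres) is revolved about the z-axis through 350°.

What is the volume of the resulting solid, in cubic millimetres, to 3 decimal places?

Profile (r,z), 4 vertices: (4,35) (10.5,15.5) (16,1.5) (18.5,6.5)
edge 0: (4,35)→(10.5,15.5)  cross = 4·15.5 − 10.5·35 = -305.5000; (r_i+r_j)·cross = 14.5·-305.5000 = -4429.7500
edge 1: (10.5,15.5)→(16,1.5)  cross = 10.5·1.5 − 16·15.5 = -232.2500; (r_i+r_j)·cross = 26.5·-232.2500 = -6154.6250
edge 2: (16,1.5)→(18.5,6.5)  cross = 16·6.5 − 18.5·1.5 = 76.2500; (r_i+r_j)·cross = 34.5·76.2500 = 2630.6250
edge 3: (18.5,6.5)→(4,35)  cross = 18.5·35 − 4·6.5 = 621.5000; (r_i+r_j)·cross = 22.5·621.5000 = 13983.7500
Σcross = 160.0000 → A = |Σcross|/2 = 80.0000 mm²
Σ(r_i+r_j)·cross = 6030.0000 → first moment M = |Σ|/6 = 1005.0000
R_c = M/A = 1005.0000/80.0000 = 12.5625 mm
θ = 350° = 6.108652 rad
V = θ·R_c·A = 6.108652·12.5625·80.0000 = 6139.196 mm³

Volume = 6139.196 mm³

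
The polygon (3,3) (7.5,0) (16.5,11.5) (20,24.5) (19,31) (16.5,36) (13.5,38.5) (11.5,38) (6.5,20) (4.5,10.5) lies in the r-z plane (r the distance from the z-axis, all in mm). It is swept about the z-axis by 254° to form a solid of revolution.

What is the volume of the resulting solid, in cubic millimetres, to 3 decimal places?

Profile (r,z), 10 vertices: (3,3) (7.5,0) (16.5,11.5) (20,24.5) (19,31) (16.5,36) (13.5,38.5) (11.5,38) (6.5,20) (4.5,10.5)
edge 0: (3,3)→(7.5,0)  cross = 3·0 − 7.5·3 = -22.5000; (r_i+r_j)·cross = 10.5·-22.5000 = -236.2500
edge 1: (7.5,0)→(16.5,11.5)  cross = 7.5·11.5 − 16.5·0 = 86.2500; (r_i+r_j)·cross = 24·86.2500 = 2070.0000
edge 2: (16.5,11.5)→(20,24.5)  cross = 16.5·24.5 − 20·11.5 = 174.2500; (r_i+r_j)·cross = 36.5·174.2500 = 6360.1250
edge 3: (20,24.5)→(19,31)  cross = 20·31 − 19·24.5 = 154.5000; (r_i+r_j)·cross = 39·154.5000 = 6025.5000
edge 4: (19,31)→(16.5,36)  cross = 19·36 − 16.5·31 = 172.5000; (r_i+r_j)·cross = 35.5·172.5000 = 6123.7500
edge 5: (16.5,36)→(13.5,38.5)  cross = 16.5·38.5 − 13.5·36 = 149.2500; (r_i+r_j)·cross = 30·149.2500 = 4477.5000
edge 6: (13.5,38.5)→(11.5,38)  cross = 13.5·38 − 11.5·38.5 = 70.2500; (r_i+r_j)·cross = 25·70.2500 = 1756.2500
edge 7: (11.5,38)→(6.5,20)  cross = 11.5·20 − 6.5·38 = -17.0000; (r_i+r_j)·cross = 18·-17.0000 = -306.0000
edge 8: (6.5,20)→(4.5,10.5)  cross = 6.5·10.5 − 4.5·20 = -21.7500; (r_i+r_j)·cross = 11·-21.7500 = -239.2500
edge 9: (4.5,10.5)→(3,3)  cross = 4.5·3 − 3·10.5 = -18.0000; (r_i+r_j)·cross = 7.5·-18.0000 = -135.0000
Σcross = 727.7500 → A = |Σcross|/2 = 363.8750 mm²
Σ(r_i+r_j)·cross = 25896.6250 → first moment M = |Σ|/6 = 4316.1042
R_c = M/A = 4316.1042/363.8750 = 11.8615 mm
θ = 254° = 4.433136 rad
V = θ·R_c·A = 4.433136·11.8615·363.8750 = 19133.878 mm³

Volume = 19133.878 mm³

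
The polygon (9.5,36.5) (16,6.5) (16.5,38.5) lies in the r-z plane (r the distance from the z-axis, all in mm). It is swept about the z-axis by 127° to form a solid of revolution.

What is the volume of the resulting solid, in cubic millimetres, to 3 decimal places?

Profile (r,z), 3 vertices: (9.5,36.5) (16,6.5) (16.5,38.5)
edge 0: (9.5,36.5)→(16,6.5)  cross = 9.5·6.5 − 16·36.5 = -522.2500; (r_i+r_j)·cross = 25.5·-522.2500 = -13317.3750
edge 1: (16,6.5)→(16.5,38.5)  cross = 16·38.5 − 16.5·6.5 = 508.7500; (r_i+r_j)·cross = 32.5·508.7500 = 16534.3750
edge 2: (16.5,38.5)→(9.5,36.5)  cross = 16.5·36.5 − 9.5·38.5 = 236.5000; (r_i+r_j)·cross = 26·236.5000 = 6149.0000
Σcross = 223.0000 → A = |Σcross|/2 = 111.5000 mm²
Σ(r_i+r_j)·cross = 9366.0000 → first moment M = |Σ|/6 = 1561.0000
R_c = M/A = 1561.0000/111.5000 = 14.0000 mm
θ = 127° = 2.216568 rad
V = θ·R_c·A = 2.216568·14.0000·111.5000 = 3460.063 mm³

Volume = 3460.063 mm³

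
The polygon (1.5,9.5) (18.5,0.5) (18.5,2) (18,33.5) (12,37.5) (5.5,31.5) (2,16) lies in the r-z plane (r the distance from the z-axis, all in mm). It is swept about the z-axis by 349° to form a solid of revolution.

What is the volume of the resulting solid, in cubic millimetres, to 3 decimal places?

Volume = 30658.274 mm³

Profile (r,z), 7 vertices: (1.5,9.5) (18.5,0.5) (18.5,2) (18,33.5) (12,37.5) (5.5,31.5) (2,16)
edge 0: (1.5,9.5)→(18.5,0.5)  cross = 1.5·0.5 − 18.5·9.5 = -175.0000; (r_i+r_j)·cross = 20·-175.0000 = -3500.0000
edge 1: (18.5,0.5)→(18.5,2)  cross = 18.5·2 − 18.5·0.5 = 27.7500; (r_i+r_j)·cross = 37·27.7500 = 1026.7500
edge 2: (18.5,2)→(18,33.5)  cross = 18.5·33.5 − 18·2 = 583.7500; (r_i+r_j)·cross = 36.5·583.7500 = 21306.8750
edge 3: (18,33.5)→(12,37.5)  cross = 18·37.5 − 12·33.5 = 273.0000; (r_i+r_j)·cross = 30·273.0000 = 8190.0000
edge 4: (12,37.5)→(5.5,31.5)  cross = 12·31.5 − 5.5·37.5 = 171.7500; (r_i+r_j)·cross = 17.5·171.7500 = 3005.6250
edge 5: (5.5,31.5)→(2,16)  cross = 5.5·16 − 2·31.5 = 25.0000; (r_i+r_j)·cross = 7.5·25.0000 = 187.5000
edge 6: (2,16)→(1.5,9.5)  cross = 2·9.5 − 1.5·16 = -5.0000; (r_i+r_j)·cross = 3.5·-5.0000 = -17.5000
Σcross = 901.2500 → A = |Σcross|/2 = 450.6250 mm²
Σ(r_i+r_j)·cross = 30199.2500 → first moment M = |Σ|/6 = 5033.2083
R_c = M/A = 5033.2083/450.6250 = 11.1694 mm
θ = 349° = 6.091199 rad
V = θ·R_c·A = 6.091199·11.1694·450.6250 = 30658.274 mm³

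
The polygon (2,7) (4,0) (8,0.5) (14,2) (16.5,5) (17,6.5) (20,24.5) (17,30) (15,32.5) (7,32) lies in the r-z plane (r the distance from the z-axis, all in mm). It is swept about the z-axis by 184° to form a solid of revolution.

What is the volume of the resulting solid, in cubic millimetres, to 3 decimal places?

Volume = 14996.128 mm³

Profile (r,z), 10 vertices: (2,7) (4,0) (8,0.5) (14,2) (16.5,5) (17,6.5) (20,24.5) (17,30) (15,32.5) (7,32)
edge 0: (2,7)→(4,0)  cross = 2·0 − 4·7 = -28.0000; (r_i+r_j)·cross = 6·-28.0000 = -168.0000
edge 1: (4,0)→(8,0.5)  cross = 4·0.5 − 8·0 = 2.0000; (r_i+r_j)·cross = 12·2.0000 = 24.0000
edge 2: (8,0.5)→(14,2)  cross = 8·2 − 14·0.5 = 9.0000; (r_i+r_j)·cross = 22·9.0000 = 198.0000
edge 3: (14,2)→(16.5,5)  cross = 14·5 − 16.5·2 = 37.0000; (r_i+r_j)·cross = 30.5·37.0000 = 1128.5000
edge 4: (16.5,5)→(17,6.5)  cross = 16.5·6.5 − 17·5 = 22.2500; (r_i+r_j)·cross = 33.5·22.2500 = 745.3750
edge 5: (17,6.5)→(20,24.5)  cross = 17·24.5 − 20·6.5 = 286.5000; (r_i+r_j)·cross = 37·286.5000 = 10600.5000
edge 6: (20,24.5)→(17,30)  cross = 20·30 − 17·24.5 = 183.5000; (r_i+r_j)·cross = 37·183.5000 = 6789.5000
edge 7: (17,30)→(15,32.5)  cross = 17·32.5 − 15·30 = 102.5000; (r_i+r_j)·cross = 32·102.5000 = 3280.0000
edge 8: (15,32.5)→(7,32)  cross = 15·32 − 7·32.5 = 252.5000; (r_i+r_j)·cross = 22·252.5000 = 5555.0000
edge 9: (7,32)→(2,7)  cross = 7·7 − 2·32 = -15.0000; (r_i+r_j)·cross = 9·-15.0000 = -135.0000
Σcross = 852.2500 → A = |Σcross|/2 = 426.1250 mm²
Σ(r_i+r_j)·cross = 28017.8750 → first moment M = |Σ|/6 = 4669.6458
R_c = M/A = 4669.6458/426.1250 = 10.9584 mm
θ = 184° = 3.211406 rad
V = θ·R_c·A = 3.211406·10.9584·426.1250 = 14996.128 mm³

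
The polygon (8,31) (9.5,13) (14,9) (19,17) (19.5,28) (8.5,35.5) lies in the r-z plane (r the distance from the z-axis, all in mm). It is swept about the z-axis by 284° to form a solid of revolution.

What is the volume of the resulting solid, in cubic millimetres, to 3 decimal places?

Volume = 13804.094 mm³

Profile (r,z), 6 vertices: (8,31) (9.5,13) (14,9) (19,17) (19.5,28) (8.5,35.5)
edge 0: (8,31)→(9.5,13)  cross = 8·13 − 9.5·31 = -190.5000; (r_i+r_j)·cross = 17.5·-190.5000 = -3333.7500
edge 1: (9.5,13)→(14,9)  cross = 9.5·9 − 14·13 = -96.5000; (r_i+r_j)·cross = 23.5·-96.5000 = -2267.7500
edge 2: (14,9)→(19,17)  cross = 14·17 − 19·9 = 67.0000; (r_i+r_j)·cross = 33·67.0000 = 2211.0000
edge 3: (19,17)→(19.5,28)  cross = 19·28 − 19.5·17 = 200.5000; (r_i+r_j)·cross = 38.5·200.5000 = 7719.2500
edge 4: (19.5,28)→(8.5,35.5)  cross = 19.5·35.5 − 8.5·28 = 454.2500; (r_i+r_j)·cross = 28·454.2500 = 12719.0000
edge 5: (8.5,35.5)→(8,31)  cross = 8.5·31 − 8·35.5 = -20.5000; (r_i+r_j)·cross = 16.5·-20.5000 = -338.2500
Σcross = 414.2500 → A = |Σcross|/2 = 207.1250 mm²
Σ(r_i+r_j)·cross = 16709.5000 → first moment M = |Σ|/6 = 2784.9167
R_c = M/A = 2784.9167/207.1250 = 13.4456 mm
θ = 284° = 4.956735 rad
V = θ·R_c·A = 4.956735·13.4456·207.1250 = 13804.094 mm³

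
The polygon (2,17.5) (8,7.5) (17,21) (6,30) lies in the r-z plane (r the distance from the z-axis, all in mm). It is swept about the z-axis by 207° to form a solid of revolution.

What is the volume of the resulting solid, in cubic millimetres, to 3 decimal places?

Volume = 5391.850 mm³

Profile (r,z), 4 vertices: (2,17.5) (8,7.5) (17,21) (6,30)
edge 0: (2,17.5)→(8,7.5)  cross = 2·7.5 − 8·17.5 = -125.0000; (r_i+r_j)·cross = 10·-125.0000 = -1250.0000
edge 1: (8,7.5)→(17,21)  cross = 8·21 − 17·7.5 = 40.5000; (r_i+r_j)·cross = 25·40.5000 = 1012.5000
edge 2: (17,21)→(6,30)  cross = 17·30 − 6·21 = 384.0000; (r_i+r_j)·cross = 23·384.0000 = 8832.0000
edge 3: (6,30)→(2,17.5)  cross = 6·17.5 − 2·30 = 45.0000; (r_i+r_j)·cross = 8·45.0000 = 360.0000
Σcross = 344.5000 → A = |Σcross|/2 = 172.2500 mm²
Σ(r_i+r_j)·cross = 8954.5000 → first moment M = |Σ|/6 = 1492.4167
R_c = M/A = 1492.4167/172.2500 = 8.6642 mm
θ = 207° = 3.612832 rad
V = θ·R_c·A = 3.612832·8.6642·172.2500 = 5391.850 mm³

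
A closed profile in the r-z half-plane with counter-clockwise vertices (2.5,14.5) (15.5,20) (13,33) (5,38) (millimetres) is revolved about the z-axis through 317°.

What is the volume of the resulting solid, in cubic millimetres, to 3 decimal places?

Volume = 9014.141 mm³

Profile (r,z), 4 vertices: (2.5,14.5) (15.5,20) (13,33) (5,38)
edge 0: (2.5,14.5)→(15.5,20)  cross = 2.5·20 − 15.5·14.5 = -174.7500; (r_i+r_j)·cross = 18·-174.7500 = -3145.5000
edge 1: (15.5,20)→(13,33)  cross = 15.5·33 − 13·20 = 251.5000; (r_i+r_j)·cross = 28.5·251.5000 = 7167.7500
edge 2: (13,33)→(5,38)  cross = 13·38 − 5·33 = 329.0000; (r_i+r_j)·cross = 18·329.0000 = 5922.0000
edge 3: (5,38)→(2.5,14.5)  cross = 5·14.5 − 2.5·38 = -22.5000; (r_i+r_j)·cross = 7.5·-22.5000 = -168.7500
Σcross = 383.2500 → A = |Σcross|/2 = 191.6250 mm²
Σ(r_i+r_j)·cross = 9775.5000 → first moment M = |Σ|/6 = 1629.2500
R_c = M/A = 1629.2500/191.6250 = 8.5023 mm
θ = 317° = 5.532694 rad
V = θ·R_c·A = 5.532694·8.5023·191.6250 = 9014.141 mm³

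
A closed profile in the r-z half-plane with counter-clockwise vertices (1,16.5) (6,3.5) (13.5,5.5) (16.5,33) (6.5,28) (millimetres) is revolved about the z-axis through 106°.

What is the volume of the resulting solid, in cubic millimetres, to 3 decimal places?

Profile (r,z), 5 vertices: (1,16.5) (6,3.5) (13.5,5.5) (16.5,33) (6.5,28)
edge 0: (1,16.5)→(6,3.5)  cross = 1·3.5 − 6·16.5 = -95.5000; (r_i+r_j)·cross = 7·-95.5000 = -668.5000
edge 1: (6,3.5)→(13.5,5.5)  cross = 6·5.5 − 13.5·3.5 = -14.2500; (r_i+r_j)·cross = 19.5·-14.2500 = -277.8750
edge 2: (13.5,5.5)→(16.5,33)  cross = 13.5·33 − 16.5·5.5 = 354.7500; (r_i+r_j)·cross = 30·354.7500 = 10642.5000
edge 3: (16.5,33)→(6.5,28)  cross = 16.5·28 − 6.5·33 = 247.5000; (r_i+r_j)·cross = 23·247.5000 = 5692.5000
edge 4: (6.5,28)→(1,16.5)  cross = 6.5·16.5 − 1·28 = 79.2500; (r_i+r_j)·cross = 7.5·79.2500 = 594.3750
Σcross = 571.7500 → A = |Σcross|/2 = 285.8750 mm²
Σ(r_i+r_j)·cross = 15983.0000 → first moment M = |Σ|/6 = 2663.8333
R_c = M/A = 2663.8333/285.8750 = 9.3182 mm
θ = 106° = 1.850049 rad
V = θ·R_c·A = 1.850049·9.3182·285.8750 = 4928.222 mm³

Volume = 4928.222 mm³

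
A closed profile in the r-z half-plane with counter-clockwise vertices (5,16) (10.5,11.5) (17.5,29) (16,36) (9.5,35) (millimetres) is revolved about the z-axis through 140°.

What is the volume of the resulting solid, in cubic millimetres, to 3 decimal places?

Volume = 4872.567 mm³

Profile (r,z), 5 vertices: (5,16) (10.5,11.5) (17.5,29) (16,36) (9.5,35)
edge 0: (5,16)→(10.5,11.5)  cross = 5·11.5 − 10.5·16 = -110.5000; (r_i+r_j)·cross = 15.5·-110.5000 = -1712.7500
edge 1: (10.5,11.5)→(17.5,29)  cross = 10.5·29 − 17.5·11.5 = 103.2500; (r_i+r_j)·cross = 28·103.2500 = 2891.0000
edge 2: (17.5,29)→(16,36)  cross = 17.5·36 − 16·29 = 166.0000; (r_i+r_j)·cross = 33.5·166.0000 = 5561.0000
edge 3: (16,36)→(9.5,35)  cross = 16·35 − 9.5·36 = 218.0000; (r_i+r_j)·cross = 25.5·218.0000 = 5559.0000
edge 4: (9.5,35)→(5,16)  cross = 9.5·16 − 5·35 = -23.0000; (r_i+r_j)·cross = 14.5·-23.0000 = -333.5000
Σcross = 353.7500 → A = |Σcross|/2 = 176.8750 mm²
Σ(r_i+r_j)·cross = 11964.7500 → first moment M = |Σ|/6 = 1994.1250
R_c = M/A = 1994.1250/176.8750 = 11.2742 mm
θ = 140° = 2.443461 rad
V = θ·R_c·A = 2.443461·11.2742·176.8750 = 4872.567 mm³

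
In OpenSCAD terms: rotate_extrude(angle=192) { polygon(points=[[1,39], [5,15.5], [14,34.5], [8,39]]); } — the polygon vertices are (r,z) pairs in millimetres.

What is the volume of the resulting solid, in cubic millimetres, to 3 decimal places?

Profile (r,z), 4 vertices: (1,39) (5,15.5) (14,34.5) (8,39)
edge 0: (1,39)→(5,15.5)  cross = 1·15.5 − 5·39 = -179.5000; (r_i+r_j)·cross = 6·-179.5000 = -1077.0000
edge 1: (5,15.5)→(14,34.5)  cross = 5·34.5 − 14·15.5 = -44.5000; (r_i+r_j)·cross = 19·-44.5000 = -845.5000
edge 2: (14,34.5)→(8,39)  cross = 14·39 − 8·34.5 = 270.0000; (r_i+r_j)·cross = 22·270.0000 = 5940.0000
edge 3: (8,39)→(1,39)  cross = 8·39 − 1·39 = 273.0000; (r_i+r_j)·cross = 9·273.0000 = 2457.0000
Σcross = 319.0000 → A = |Σcross|/2 = 159.5000 mm²
Σ(r_i+r_j)·cross = 6474.5000 → first moment M = |Σ|/6 = 1079.0833
R_c = M/A = 1079.0833/159.5000 = 6.7654 mm
θ = 192° = 3.351032 rad
V = θ·R_c·A = 3.351032·6.7654·159.5000 = 3616.043 mm³

Volume = 3616.043 mm³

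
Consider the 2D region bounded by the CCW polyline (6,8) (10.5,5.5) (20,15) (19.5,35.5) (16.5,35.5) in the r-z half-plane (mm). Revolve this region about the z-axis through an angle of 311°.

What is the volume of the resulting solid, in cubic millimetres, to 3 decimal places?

Volume = 17288.097 mm³

Profile (r,z), 5 vertices: (6,8) (10.5,5.5) (20,15) (19.5,35.5) (16.5,35.5)
edge 0: (6,8)→(10.5,5.5)  cross = 6·5.5 − 10.5·8 = -51.0000; (r_i+r_j)·cross = 16.5·-51.0000 = -841.5000
edge 1: (10.5,5.5)→(20,15)  cross = 10.5·15 − 20·5.5 = 47.5000; (r_i+r_j)·cross = 30.5·47.5000 = 1448.7500
edge 2: (20,15)→(19.5,35.5)  cross = 20·35.5 − 19.5·15 = 417.5000; (r_i+r_j)·cross = 39.5·417.5000 = 16491.2500
edge 3: (19.5,35.5)→(16.5,35.5)  cross = 19.5·35.5 − 16.5·35.5 = 106.5000; (r_i+r_j)·cross = 36·106.5000 = 3834.0000
edge 4: (16.5,35.5)→(6,8)  cross = 16.5·8 − 6·35.5 = -81.0000; (r_i+r_j)·cross = 22.5·-81.0000 = -1822.5000
Σcross = 439.5000 → A = |Σcross|/2 = 219.7500 mm²
Σ(r_i+r_j)·cross = 19110.0000 → first moment M = |Σ|/6 = 3185.0000
R_c = M/A = 3185.0000/219.7500 = 14.4937 mm
θ = 311° = 5.427974 rad
V = θ·R_c·A = 5.427974·14.4937·219.7500 = 17288.097 mm³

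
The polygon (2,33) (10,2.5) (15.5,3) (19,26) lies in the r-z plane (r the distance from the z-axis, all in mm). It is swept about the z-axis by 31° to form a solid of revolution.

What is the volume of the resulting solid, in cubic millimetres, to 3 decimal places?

Volume = 1793.486 mm³

Profile (r,z), 4 vertices: (2,33) (10,2.5) (15.5,3) (19,26)
edge 0: (2,33)→(10,2.5)  cross = 2·2.5 − 10·33 = -325.0000; (r_i+r_j)·cross = 12·-325.0000 = -3900.0000
edge 1: (10,2.5)→(15.5,3)  cross = 10·3 − 15.5·2.5 = -8.7500; (r_i+r_j)·cross = 25.5·-8.7500 = -223.1250
edge 2: (15.5,3)→(19,26)  cross = 15.5·26 − 19·3 = 346.0000; (r_i+r_j)·cross = 34.5·346.0000 = 11937.0000
edge 3: (19,26)→(2,33)  cross = 19·33 − 2·26 = 575.0000; (r_i+r_j)·cross = 21·575.0000 = 12075.0000
Σcross = 587.2500 → A = |Σcross|/2 = 293.6250 mm²
Σ(r_i+r_j)·cross = 19888.8750 → first moment M = |Σ|/6 = 3314.8125
R_c = M/A = 3314.8125/293.6250 = 11.2893 mm
θ = 31° = 0.541052 rad
V = θ·R_c·A = 0.541052·11.2893·293.6250 = 1793.486 mm³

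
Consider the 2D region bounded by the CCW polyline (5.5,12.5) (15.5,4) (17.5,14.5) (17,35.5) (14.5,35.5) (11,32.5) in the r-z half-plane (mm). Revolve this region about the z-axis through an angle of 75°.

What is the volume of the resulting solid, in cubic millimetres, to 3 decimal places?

Volume = 4058.545 mm³

Profile (r,z), 6 vertices: (5.5,12.5) (15.5,4) (17.5,14.5) (17,35.5) (14.5,35.5) (11,32.5)
edge 0: (5.5,12.5)→(15.5,4)  cross = 5.5·4 − 15.5·12.5 = -171.7500; (r_i+r_j)·cross = 21·-171.7500 = -3606.7500
edge 1: (15.5,4)→(17.5,14.5)  cross = 15.5·14.5 − 17.5·4 = 154.7500; (r_i+r_j)·cross = 33·154.7500 = 5106.7500
edge 2: (17.5,14.5)→(17,35.5)  cross = 17.5·35.5 − 17·14.5 = 374.7500; (r_i+r_j)·cross = 34.5·374.7500 = 12928.8750
edge 3: (17,35.5)→(14.5,35.5)  cross = 17·35.5 − 14.5·35.5 = 88.7500; (r_i+r_j)·cross = 31.5·88.7500 = 2795.6250
edge 4: (14.5,35.5)→(11,32.5)  cross = 14.5·32.5 − 11·35.5 = 80.7500; (r_i+r_j)·cross = 25.5·80.7500 = 2059.1250
edge 5: (11,32.5)→(5.5,12.5)  cross = 11·12.5 − 5.5·32.5 = -41.2500; (r_i+r_j)·cross = 16.5·-41.2500 = -680.6250
Σcross = 486.0000 → A = |Σcross|/2 = 243.0000 mm²
Σ(r_i+r_j)·cross = 18603.0000 → first moment M = |Σ|/6 = 3100.5000
R_c = M/A = 3100.5000/243.0000 = 12.7593 mm
θ = 75° = 1.308997 rad
V = θ·R_c·A = 1.308997·12.7593·243.0000 = 4058.545 mm³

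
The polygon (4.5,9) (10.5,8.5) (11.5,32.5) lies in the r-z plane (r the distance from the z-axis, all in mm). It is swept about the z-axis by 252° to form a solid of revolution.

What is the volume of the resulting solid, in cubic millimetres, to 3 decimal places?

Volume = 2806.987 mm³

Profile (r,z), 3 vertices: (4.5,9) (10.5,8.5) (11.5,32.5)
edge 0: (4.5,9)→(10.5,8.5)  cross = 4.5·8.5 − 10.5·9 = -56.2500; (r_i+r_j)·cross = 15·-56.2500 = -843.7500
edge 1: (10.5,8.5)→(11.5,32.5)  cross = 10.5·32.5 − 11.5·8.5 = 243.5000; (r_i+r_j)·cross = 22·243.5000 = 5357.0000
edge 2: (11.5,32.5)→(4.5,9)  cross = 11.5·9 − 4.5·32.5 = -42.7500; (r_i+r_j)·cross = 16·-42.7500 = -684.0000
Σcross = 144.5000 → A = |Σcross|/2 = 72.2500 mm²
Σ(r_i+r_j)·cross = 3829.2500 → first moment M = |Σ|/6 = 638.2083
R_c = M/A = 638.2083/72.2500 = 8.8333 mm
θ = 252° = 4.398230 rad
V = θ·R_c·A = 4.398230·8.8333·72.2500 = 2806.987 mm³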